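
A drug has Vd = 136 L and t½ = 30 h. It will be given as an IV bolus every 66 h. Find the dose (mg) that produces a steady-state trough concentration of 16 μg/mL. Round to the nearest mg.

τ/t½ = 66/30 ≈ 2.2, so f = (1/2)^(66/30) ≈ 0.217638.
Cmin,ss = (D/Vd)·f/(1−f), so D = Cmin,ss·Vd·(1−f)/f.
D = 16 × 136 × (1−f)/f ≈ 16 × 136 × 3.59479 ≈ 7822.26 mg.

7822 mg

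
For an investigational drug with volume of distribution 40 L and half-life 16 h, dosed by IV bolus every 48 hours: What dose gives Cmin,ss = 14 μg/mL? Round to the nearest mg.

τ/t½ = 48/16 ≈ 3, so f = (1/2)^(48/16) ≈ 0.125000.
Cmin,ss = (D/Vd)·f/(1−f), so D = Cmin,ss·Vd·(1−f)/f.
D = 14 × 40 × (1−f)/f ≈ 14 × 40 × 7.00000 ≈ 3920.00 mg.

3920 mg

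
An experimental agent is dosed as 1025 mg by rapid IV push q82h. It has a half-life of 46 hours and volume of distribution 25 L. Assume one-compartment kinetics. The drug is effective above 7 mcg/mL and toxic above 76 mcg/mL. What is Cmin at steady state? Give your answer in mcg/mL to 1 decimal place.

τ/t½ = 82/46 ≈ 1.7826, so fraction remaining f = (1/2)^(82/46) ≈ 0.2907.
Single-dose peak C₀ = D/Vd = 1025/25 ≈ 41.000 mcg/mL.
Steady-state trough Cmin,ss = C₀·f/(1−f) ≈ 41.000 × 0.2907/0.7093 ≈ 16.803 mcg/mL.
Trough 16.8 mcg/mL vs MEC 7 mcg/mL: adequate.

16.8 mcg/mL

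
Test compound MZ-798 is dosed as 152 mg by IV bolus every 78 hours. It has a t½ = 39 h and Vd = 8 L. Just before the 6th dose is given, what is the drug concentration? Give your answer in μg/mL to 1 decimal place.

f = (1/2)^(τ/t½) = (1/2)^(78/39) ≈ 0.2500.
C₀ = D/Vd = 152/8 ≈ 19.000 μg/mL.
Before the 6th dose, 5 doses have been given. Superposition: Cmin = C₀·(f + f² + … + f^5).
≈ 19.000 × (0.2500 + 0.0625 + 0.0156 + 0.0039 + 0.0010) ≈ 19.000 × 0.3330 ≈ 6.327 μg/mL.

6.3 μg/mL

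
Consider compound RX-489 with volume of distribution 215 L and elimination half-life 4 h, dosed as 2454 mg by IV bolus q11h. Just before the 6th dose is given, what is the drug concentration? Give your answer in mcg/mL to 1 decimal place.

f = (1/2)^(τ/t½) = (1/2)^(11/4) ≈ 0.1487.
C₀ = D/Vd = 2454/215 ≈ 11.414 mcg/mL.
Before the 6th dose, 5 doses have been given. Superposition: Cmin = C₀·(f + f² + … + f^5).
≈ 11.414 × (0.1487 + 0.0221 + 0.0033 + 0.0005 + 0.0001) ≈ 11.414 × 0.1747 ≈ 1.994 mcg/mL.

2.0 mcg/mL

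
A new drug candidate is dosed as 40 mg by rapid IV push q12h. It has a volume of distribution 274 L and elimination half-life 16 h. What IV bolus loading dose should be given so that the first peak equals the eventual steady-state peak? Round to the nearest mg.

99 mg

f = (1/2)^(12/16) ≈ 0.594604; accumulation ratio R = 1/(1−f) ≈ 2.46672.
Loading dose to hit Cmax,ss on first dose: D_load = D_maint·R ≈ 40 × 2.46672 ≈ 98.67 mg.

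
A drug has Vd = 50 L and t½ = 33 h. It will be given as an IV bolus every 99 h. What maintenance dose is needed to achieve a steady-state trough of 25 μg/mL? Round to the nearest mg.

τ/t½ = 99/33 ≈ 3, so f = (1/2)^(99/33) ≈ 0.125000.
Cmin,ss = (D/Vd)·f/(1−f), so D = Cmin,ss·Vd·(1−f)/f.
D = 25 × 50 × (1−f)/f ≈ 25 × 50 × 7.00000 ≈ 8750.00 mg.

8750 mg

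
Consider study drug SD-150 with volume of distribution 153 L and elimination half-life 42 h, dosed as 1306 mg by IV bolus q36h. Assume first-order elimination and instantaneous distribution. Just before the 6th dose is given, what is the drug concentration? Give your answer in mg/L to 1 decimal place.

f = (1/2)^(τ/t½) = (1/2)^(36/42) ≈ 0.5520.
C₀ = D/Vd = 1306/153 ≈ 8.536 mg/L.
Before the 6th dose, 5 doses have been given. Superposition: Cmin = C₀·(f + f² + … + f^5).
≈ 8.536 × (0.5520 + 0.3047 + 0.1682 + 0.0928 + 0.0513) ≈ 8.536 × 1.1690 ≈ 9.979 mg/L.

10.0 mg/L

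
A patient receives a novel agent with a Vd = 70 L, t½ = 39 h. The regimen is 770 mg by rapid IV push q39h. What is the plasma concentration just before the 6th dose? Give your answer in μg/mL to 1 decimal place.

10.7 μg/mL

f = (1/2)^(τ/t½) = (1/2)^(39/39) ≈ 0.5000.
C₀ = D/Vd = 770/70 ≈ 11.000 μg/mL.
Before the 6th dose, 5 doses have been given. Superposition: Cmin = C₀·(f + f² + … + f^5).
≈ 11.000 × (0.5000 + 0.2500 + 0.1250 + 0.0625 + 0.0313) ≈ 11.000 × 0.9688 ≈ 10.657 μg/mL.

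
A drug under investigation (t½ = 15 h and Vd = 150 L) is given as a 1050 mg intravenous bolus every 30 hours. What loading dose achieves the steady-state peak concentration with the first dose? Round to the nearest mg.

1400 mg

f = (1/2)^(30/15) ≈ 0.250000; accumulation ratio R = 1/(1−f) ≈ 1.33333.
Loading dose to hit Cmax,ss on first dose: D_load = D_maint·R ≈ 1050 × 1.33333 ≈ 1400.00 mg.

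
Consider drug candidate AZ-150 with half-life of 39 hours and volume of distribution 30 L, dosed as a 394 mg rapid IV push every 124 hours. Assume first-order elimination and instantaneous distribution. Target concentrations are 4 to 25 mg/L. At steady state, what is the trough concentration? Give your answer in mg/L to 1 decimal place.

k = ln2/t½ = ln2/39 ≈ 0.017773 h⁻¹; fraction remaining f = e^(−kτ) = e^(−0.017773×124) ≈ 0.1104.
Each bolus raises the concentration by D/Vd = 394/30 ≈ 13.133 mg/L.
Steady-state trough Cmin,ss = C₀·f/(1−f) ≈ 13.133 × 0.1104/0.8896 ≈ 1.630 mg/L.
Trough 1.6 mg/L vs MEC 4 mg/L: subtherapeutic.

1.6 mg/L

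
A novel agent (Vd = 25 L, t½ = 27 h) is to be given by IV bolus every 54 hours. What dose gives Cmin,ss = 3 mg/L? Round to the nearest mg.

τ/t½ = 54/27 ≈ 2, so f = (1/2)^(54/27) ≈ 0.250000.
Cmin,ss = (D/Vd)·f/(1−f), so D = Cmin,ss·Vd·(1−f)/f.
D = 3 × 25 × (1−f)/f ≈ 3 × 25 × 3.00000 ≈ 225.00 mg.

225 mg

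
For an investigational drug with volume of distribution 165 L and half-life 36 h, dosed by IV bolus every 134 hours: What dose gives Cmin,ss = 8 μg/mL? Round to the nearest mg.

16101 mg

τ/t½ = 134/36 ≈ 3.7222, so f = (1/2)^(134/36) ≈ 0.075770.
Cmin,ss = (D/Vd)·f/(1−f), so D = Cmin,ss·Vd·(1−f)/f.
D = 8 × 165 × (1−f)/f ≈ 8 × 165 × 12.19784 ≈ 16101.15 mg.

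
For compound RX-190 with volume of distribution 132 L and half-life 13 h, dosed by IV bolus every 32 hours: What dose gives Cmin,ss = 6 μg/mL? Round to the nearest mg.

τ/t½ = 32/13 ≈ 2.4615, so f = (1/2)^(32/13) ≈ 0.181553.
Cmin,ss = (D/Vd)·f/(1−f), so D = Cmin,ss·Vd·(1−f)/f.
D = 6 × 132 × (1−f)/f ≈ 6 × 132 × 4.50803 ≈ 3570.36 mg.

3570 mg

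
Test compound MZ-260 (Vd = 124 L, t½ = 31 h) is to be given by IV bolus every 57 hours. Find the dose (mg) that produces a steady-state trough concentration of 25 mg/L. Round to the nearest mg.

7988 mg

τ/t½ = 57/31 ≈ 1.8387, so f = (1/2)^(57/31) ≈ 0.279572.
Cmin,ss = (D/Vd)·f/(1−f), so D = Cmin,ss·Vd·(1−f)/f.
D = 25 × 124 × (1−f)/f ≈ 25 × 124 × 2.57690 ≈ 7988.39 mg.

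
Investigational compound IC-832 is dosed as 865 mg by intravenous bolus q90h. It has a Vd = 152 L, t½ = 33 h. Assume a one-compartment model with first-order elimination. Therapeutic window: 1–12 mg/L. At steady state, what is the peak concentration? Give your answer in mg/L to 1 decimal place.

6.7 mg/L

Over one 90-h interval, 90/33 ≈ 2.7273 half-lives elapse, leaving f ≈ 0.1510 of each dose.
Accumulation ratio R = 1/(1 − f) ≈ 1/0.8490 ≈ 1.1779.
Each bolus raises the concentration by D/Vd = 865/152 ≈ 5.691 mg/L.
Cmax,ss = C₀/(1 − f) ≈ 5.691/0.8490 ≈ 6.703 mg/L.
Peak 6.7 mg/L vs MTC 12 mg/L: below toxic threshold.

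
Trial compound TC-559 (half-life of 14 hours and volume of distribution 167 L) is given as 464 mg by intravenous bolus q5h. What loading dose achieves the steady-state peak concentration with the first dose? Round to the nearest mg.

f = (1/2)^(5/14) ≈ 0.780709; accumulation ratio R = 1/(1−f) ≈ 4.56015.
Loading dose to hit Cmax,ss on first dose: D_load = D_maint·R ≈ 464 × 4.56015 ≈ 2115.91 mg.

2116 mg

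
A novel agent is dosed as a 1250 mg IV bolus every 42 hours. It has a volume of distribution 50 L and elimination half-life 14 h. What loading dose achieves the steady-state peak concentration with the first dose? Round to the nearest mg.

1429 mg

f = (1/2)^(42/14) ≈ 0.125000; accumulation ratio R = 1/(1−f) ≈ 1.14286.
Loading dose to hit Cmax,ss on first dose: D_load = D_maint·R ≈ 1250 × 1.14286 ≈ 1428.58 mg.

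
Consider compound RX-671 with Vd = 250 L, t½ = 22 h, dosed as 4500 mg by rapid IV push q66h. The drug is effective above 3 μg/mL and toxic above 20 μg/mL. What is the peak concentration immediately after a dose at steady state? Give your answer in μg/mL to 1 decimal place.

20.6 μg/mL

τ = 66 h = 3 half-lives, so f = (1/2)^3 = 0.125.
At steady state, R = 1/(1 − 0.125) = 8/7.
Single-dose peak C₀ = D/Vd = 4500/250 = 18 μg/mL.
Steady-state peak Cmax,ss = C₀·R = 18 × 8/7 ≈ 20.571 μg/mL.
Peak 20.6 μg/mL vs MTC 20 μg/mL: exceeds toxic threshold.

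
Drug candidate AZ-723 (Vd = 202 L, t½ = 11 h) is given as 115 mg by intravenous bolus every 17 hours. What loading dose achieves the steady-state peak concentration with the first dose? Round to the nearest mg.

175 mg

f = (1/2)^(17/11) ≈ 0.342588; accumulation ratio R = 1/(1−f) ≈ 1.52112.
Loading dose to hit Cmax,ss on first dose: D_load = D_maint·R ≈ 115 × 1.52112 ≈ 174.93 mg.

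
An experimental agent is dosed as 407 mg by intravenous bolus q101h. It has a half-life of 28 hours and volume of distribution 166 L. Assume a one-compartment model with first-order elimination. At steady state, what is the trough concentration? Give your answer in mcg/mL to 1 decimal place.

τ/t½ = 101/28 ≈ 3.6071, so fraction remaining f = (1/2)^(101/28) ≈ 0.0821.
Single-dose peak C₀ = D/Vd = 407/166 ≈ 2.452 mcg/mL.
Steady-state trough Cmin,ss = C₀·f/(1−f) ≈ 2.452 × 0.0821/0.9179 ≈ 0.219 mcg/mL.

0.2 mcg/mL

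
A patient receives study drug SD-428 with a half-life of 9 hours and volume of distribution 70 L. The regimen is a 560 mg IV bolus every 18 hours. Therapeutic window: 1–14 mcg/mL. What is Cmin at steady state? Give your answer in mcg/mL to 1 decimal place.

2.7 mcg/mL

The dosing interval is 2 half-lives, so f = 2^(−2) = 0.25.
Accumulation ratio R = 1/(1 − f) = 1/0.75 = 4/3.
Single-dose peak C₀ = D/Vd = 560/70 = 8 mcg/mL.
Steady-state peak Cmax,ss = C₀·R = 8 × 4/3 ≈ 10.667 mcg/mL.
Steady-state trough Cmin,ss = Cmax,ss·f ≈ 10.667 × 0.25 ≈ 2.667 mcg/mL.
Trough 2.7 mcg/mL vs MEC 1 mcg/mL: adequate.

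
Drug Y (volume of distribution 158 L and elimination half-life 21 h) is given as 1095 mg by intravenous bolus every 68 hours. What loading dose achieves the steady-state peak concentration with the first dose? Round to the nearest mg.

f = (1/2)^(68/21) ≈ 0.105983; accumulation ratio R = 1/(1−f) ≈ 1.11855.
Loading dose to hit Cmax,ss on first dose: D_load = D_maint·R ≈ 1095 × 1.11855 ≈ 1224.81 mg.

1225 mg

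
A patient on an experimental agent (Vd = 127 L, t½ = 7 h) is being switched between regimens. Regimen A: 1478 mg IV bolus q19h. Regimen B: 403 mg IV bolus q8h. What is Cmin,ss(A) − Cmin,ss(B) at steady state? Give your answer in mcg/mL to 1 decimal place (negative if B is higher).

Regimen A: f = (1/2)^(19/7) ≈ 0.1524; Cmin,ss = (1478/127)·f/(1−f) ≈ 2.092 mcg/mL.
Regimen B: f = (1/2)^(8/7) ≈ 0.4529; Cmin,ss = (403/127)·f/(1−f) ≈ 2.627 mcg/mL.
Difference ≈ 2.092 − 2.627 ≈ -0.535 mcg/mL.

-0.5 mcg/mL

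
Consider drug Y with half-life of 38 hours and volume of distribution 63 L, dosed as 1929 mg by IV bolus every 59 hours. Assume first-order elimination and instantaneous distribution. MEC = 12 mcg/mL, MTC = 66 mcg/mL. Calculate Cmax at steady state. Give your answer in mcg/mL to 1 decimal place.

τ/t½ = 59/38 ≈ 1.5526, so fraction remaining f = (1/2)^(59/38) ≈ 0.3409.
Accumulation ratio R = 1/(1 − f) ≈ 1/0.6591 ≈ 1.5172.
Single-dose peak C₀ = D/Vd = 1929/63 ≈ 30.619 mcg/mL.
Steady-state peak Cmax,ss = C₀·R ≈ 30.619 × 1.5172 ≈ 46.455 mcg/mL.
Peak 46.5 mcg/mL vs MTC 66 mcg/mL: below toxic threshold.

46.5 mcg/mL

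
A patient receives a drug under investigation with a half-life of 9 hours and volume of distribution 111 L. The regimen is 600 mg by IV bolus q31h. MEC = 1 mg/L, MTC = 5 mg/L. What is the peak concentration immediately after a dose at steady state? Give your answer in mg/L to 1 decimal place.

τ/t½ = 31/9 ≈ 3.4444, so fraction remaining f = (1/2)^(31/9) ≈ 0.0919.
Accumulation ratio R = 1/(1 − f) ≈ 1/0.9081 ≈ 1.1012.
Each bolus raises the concentration by D/Vd = 600/111 ≈ 5.405 mg/L.
Steady-state peak Cmax,ss = C₀·R ≈ 5.405 × 1.1012 ≈ 5.952 mg/L.
Peak 6.0 mg/L vs MTC 5 mg/L: exceeds toxic threshold.

6.0 mg/L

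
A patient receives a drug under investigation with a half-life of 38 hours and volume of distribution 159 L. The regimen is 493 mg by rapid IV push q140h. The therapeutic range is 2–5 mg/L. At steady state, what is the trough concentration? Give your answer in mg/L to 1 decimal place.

0.3 mg/L

k = ln2/t½ = ln2/38 ≈ 0.018241 h⁻¹; fraction remaining f = e^(−kτ) = e^(−0.018241×140) ≈ 0.0778.
Single-dose peak C₀ = D/Vd = 493/159 ≈ 3.101 mg/L.
Steady-state trough Cmin,ss = C₀·f/(1−f) ≈ 3.101 × 0.0778/0.9222 ≈ 0.262 mg/L.
Trough 0.3 mg/L vs MEC 2 mg/L: subtherapeutic.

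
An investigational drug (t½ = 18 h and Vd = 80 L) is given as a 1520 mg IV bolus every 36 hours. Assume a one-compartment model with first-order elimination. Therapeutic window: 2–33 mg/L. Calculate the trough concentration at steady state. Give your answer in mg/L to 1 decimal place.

The dosing interval is 2 half-lives, so f = 2^(−2) = 0.25.
Accumulation ratio R = 1/(1 − f) = 1/0.75 = 4/3.
Single-dose peak C₀ = D/Vd = 1520/80 = 19 mg/L.
Steady-state peak Cmax,ss = C₀·R = 19 × 4/3 ≈ 25.333 mg/L.
Steady-state trough Cmin,ss = Cmax,ss·f ≈ 25.333 × 0.25 ≈ 6.333 mg/L.
Trough 6.3 mg/L vs MEC 2 mg/L: adequate.

6.3 mg/L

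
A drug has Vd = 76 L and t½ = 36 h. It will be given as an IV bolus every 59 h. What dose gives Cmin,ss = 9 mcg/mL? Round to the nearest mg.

τ/t½ = 59/36 ≈ 1.6389, so f = (1/2)^(59/36) ≈ 0.321104.
Cmin,ss = (D/Vd)·f/(1−f), so D = Cmin,ss·Vd·(1−f)/f.
D = 9 × 76 × (1−f)/f ≈ 9 × 76 × 2.11426 ≈ 1446.15 mg.

1446 mg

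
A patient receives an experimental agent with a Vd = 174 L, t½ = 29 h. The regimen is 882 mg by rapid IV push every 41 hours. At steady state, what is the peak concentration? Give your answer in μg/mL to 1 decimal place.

k = ln2/t½ = ln2/29 ≈ 0.023902 h⁻¹; fraction remaining f = e^(−kτ) = e^(−0.023902×41) ≈ 0.3753.
Accumulation ratio R = 1/(1 − f) ≈ 1/0.6247 ≈ 1.6008.
Single-dose peak C₀ = D/Vd = 882/174 ≈ 5.069 μg/mL.
Steady-state peak Cmax,ss = C₀·R ≈ 5.069 × 1.6008 ≈ 8.114 μg/mL.

8.1 μg/mL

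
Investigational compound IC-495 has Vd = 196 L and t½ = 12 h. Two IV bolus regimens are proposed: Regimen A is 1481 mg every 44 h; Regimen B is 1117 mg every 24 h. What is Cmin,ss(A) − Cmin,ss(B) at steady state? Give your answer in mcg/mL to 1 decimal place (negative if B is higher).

Regimen A: f = (1/2)^(44/12) ≈ 0.0787; Cmin,ss = (1481/196)·f/(1−f) ≈ 0.645 mcg/mL.
Regimen B: f = (1/2)^(24/12) ≈ 0.2500; Cmin,ss = (1117/196)·f/(1−f) ≈ 1.900 mcg/mL.
Difference ≈ 0.645 − 1.900 ≈ -1.255 mcg/mL.

-1.3 mcg/mL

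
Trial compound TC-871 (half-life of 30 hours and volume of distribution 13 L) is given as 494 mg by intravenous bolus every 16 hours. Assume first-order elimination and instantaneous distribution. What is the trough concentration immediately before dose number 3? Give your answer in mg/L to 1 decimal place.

f = (1/2)^(τ/t½) = (1/2)^(16/30) ≈ 0.6910.
C₀ = D/Vd = 494/13 ≈ 38.000 mg/L.
Before the 3rd dose, 2 doses have been given. Superposition: Cmin = C₀·(f + f²).
≈ 38.000 × (0.6910 + 0.4775) ≈ 38.000 × 1.1685 ≈ 44.403 mg/L.

44.4 mg/L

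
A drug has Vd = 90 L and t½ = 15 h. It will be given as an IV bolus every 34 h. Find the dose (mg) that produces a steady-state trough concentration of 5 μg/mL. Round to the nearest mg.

1715 mg

τ/t½ = 34/15 ≈ 2.2667, so f = (1/2)^(34/15) ≈ 0.207809.
Cmin,ss = (D/Vd)·f/(1−f), so D = Cmin,ss·Vd·(1−f)/f.
D = 5 × 90 × (1−f)/f ≈ 5 × 90 × 3.81211 ≈ 1715.45 mg.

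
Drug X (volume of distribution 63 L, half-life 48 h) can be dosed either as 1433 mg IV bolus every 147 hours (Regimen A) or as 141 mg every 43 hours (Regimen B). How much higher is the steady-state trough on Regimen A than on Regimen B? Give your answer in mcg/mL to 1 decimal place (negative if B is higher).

0.5 mcg/mL

Regimen A: f = (1/2)^(147/48) ≈ 0.1197; Cmin,ss = (1433/63)·f/(1−f) ≈ 3.093 mcg/mL.
Regimen B: f = (1/2)^(43/48) ≈ 0.5374; Cmin,ss = (141/63)·f/(1−f) ≈ 2.600 mcg/mL.
Difference ≈ 3.093 − 2.600 ≈ 0.493 mcg/mL.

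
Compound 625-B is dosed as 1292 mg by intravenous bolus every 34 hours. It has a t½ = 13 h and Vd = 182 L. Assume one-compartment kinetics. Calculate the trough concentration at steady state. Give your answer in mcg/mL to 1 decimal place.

1.4 mcg/mL

k = ln2/t½ = ln2/13 ≈ 0.053319 h⁻¹; fraction remaining f = e^(−kτ) = e^(−0.053319×34) ≈ 0.1632.
Accumulation ratio R = 1/(1 − f) ≈ 1/0.8368 ≈ 1.1950.
Single-dose peak C₀ = D/Vd = 1292/182 ≈ 7.099 mcg/mL.
Steady-state peak Cmax,ss = C₀·R ≈ 7.099 × 1.1950 ≈ 8.483 mcg/mL.
Steady-state trough Cmin,ss = Cmax,ss·f ≈ 8.483 × 0.1632 ≈ 1.384 mcg/mL.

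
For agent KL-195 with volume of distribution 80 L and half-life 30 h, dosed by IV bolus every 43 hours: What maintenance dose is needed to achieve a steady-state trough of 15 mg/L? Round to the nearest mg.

2041 mg

τ/t½ = 43/30 ≈ 1.4333, so f = (1/2)^(43/30) ≈ 0.370274.
Cmin,ss = (D/Vd)·f/(1−f), so D = Cmin,ss·Vd·(1−f)/f.
D = 15 × 80 × (1−f)/f ≈ 15 × 80 × 1.70070 ≈ 2040.84 mg.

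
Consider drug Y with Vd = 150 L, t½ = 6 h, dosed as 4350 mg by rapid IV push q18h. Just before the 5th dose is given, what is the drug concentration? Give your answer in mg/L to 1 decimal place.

4.1 mg/L

f = (1/2)^(τ/t½) = (1/2)^(18/6) ≈ 0.1250.
C₀ = D/Vd = 4350/150 ≈ 29.000 mg/L.
Before the 5th dose, 4 doses have been given. Superposition: Cmin = C₀·(f + f² + … + f^4).
≈ 29.000 × (0.1250 + 0.0156 + 0.0020 + 0.0002) ≈ 29.000 × 0.1428 ≈ 4.141 mg/L.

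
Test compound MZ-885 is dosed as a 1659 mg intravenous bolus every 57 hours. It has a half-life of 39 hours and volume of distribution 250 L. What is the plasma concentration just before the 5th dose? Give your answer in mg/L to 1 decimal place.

f = (1/2)^(τ/t½) = (1/2)^(57/39) ≈ 0.3631.
C₀ = D/Vd = 1659/250 ≈ 6.636 mg/L.
Before the 5th dose, 4 doses have been given. Superposition: Cmin = C₀·(f + f² + … + f^4).
≈ 6.636 × (0.3631 + 0.1318 + 0.0479 + 0.0174) ≈ 6.636 × 0.5602 ≈ 3.717 mg/L.

3.7 mg/L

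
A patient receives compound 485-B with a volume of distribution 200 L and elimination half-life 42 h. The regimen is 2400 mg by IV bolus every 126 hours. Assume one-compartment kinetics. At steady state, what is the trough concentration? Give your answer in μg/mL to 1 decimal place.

1.7 μg/mL

The dosing interval is 3 half-lives, so f = 2^(−3) = 0.125.
At steady state, R = 1/(1 − 0.125) = 8/7.
Single-dose peak C₀ = D/Vd = 2400/200 = 12 μg/mL.
Steady-state peak Cmax,ss = C₀·R = 12 × 8/7 ≈ 13.714 μg/mL.
Steady-state trough Cmin,ss = Cmax,ss·f ≈ 13.714 × 0.125 ≈ 1.714 μg/mL.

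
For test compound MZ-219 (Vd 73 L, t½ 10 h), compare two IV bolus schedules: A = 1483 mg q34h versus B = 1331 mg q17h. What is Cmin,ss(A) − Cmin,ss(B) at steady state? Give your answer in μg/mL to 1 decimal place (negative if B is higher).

-6.0 μg/mL

Regimen A: f = (1/2)^(34/10) ≈ 0.0947; Cmin,ss = (1483/73)·f/(1−f) ≈ 2.125 μg/mL.
Regimen B: f = (1/2)^(17/10) ≈ 0.3078; Cmin,ss = (1331/73)·f/(1−f) ≈ 8.108 μg/mL.
Difference ≈ 2.125 − 8.108 ≈ -5.983 μg/mL.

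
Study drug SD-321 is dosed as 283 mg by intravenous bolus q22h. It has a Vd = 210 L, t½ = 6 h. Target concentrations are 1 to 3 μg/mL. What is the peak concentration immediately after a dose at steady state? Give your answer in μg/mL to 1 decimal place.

1.5 μg/mL

τ/t½ = 22/6 ≈ 3.6667, so fraction remaining f = (1/2)^(22/6) ≈ 0.0787.
Accumulation ratio R = 1/(1 − f) ≈ 1/0.9213 ≈ 1.0854.
Single-dose peak C₀ = D/Vd = 283/210 ≈ 1.348 μg/mL.
Steady-state peak Cmax,ss = C₀·R ≈ 1.348 × 1.0854 ≈ 1.463 μg/mL.
Peak 1.5 μg/mL vs MTC 3 μg/mL: below toxic threshold.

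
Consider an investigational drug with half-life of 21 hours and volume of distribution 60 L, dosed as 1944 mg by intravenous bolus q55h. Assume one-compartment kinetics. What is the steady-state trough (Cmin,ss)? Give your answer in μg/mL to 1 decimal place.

6.3 μg/mL

k = ln2/t½ = ln2/21 ≈ 0.033007 h⁻¹; fraction remaining f = e^(−kτ) = e^(−0.033007×55) ≈ 0.1628.
Each bolus raises the concentration by D/Vd = 1944/60 ≈ 32.400 μg/mL.
Steady-state trough Cmin,ss = C₀·f/(1−f) ≈ 32.400 × 0.1628/0.8372 ≈ 6.300 μg/mL.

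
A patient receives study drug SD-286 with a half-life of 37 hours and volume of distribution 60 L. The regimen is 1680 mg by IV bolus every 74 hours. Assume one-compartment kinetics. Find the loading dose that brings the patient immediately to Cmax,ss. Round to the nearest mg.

f = (1/2)^(74/37) ≈ 0.250000; accumulation ratio R = 1/(1−f) ≈ 1.33333.
Loading dose to hit Cmax,ss on first dose: D_load = D_maint·R ≈ 1680 × 1.33333 ≈ 2239.99 mg.

2240 mg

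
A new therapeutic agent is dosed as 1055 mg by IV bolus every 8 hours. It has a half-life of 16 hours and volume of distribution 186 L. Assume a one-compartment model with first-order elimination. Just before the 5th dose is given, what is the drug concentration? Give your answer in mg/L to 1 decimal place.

f = (1/2)^(τ/t½) = (1/2)^(8/16) ≈ 0.7071.
C₀ = D/Vd = 1055/186 ≈ 5.672 mg/L.
Before the 5th dose, 4 doses have been given. Superposition: Cmin = C₀·(f + f² + … + f^4).
≈ 5.672 × (0.7071 + 0.5000 + 0.3535 + 0.2500) ≈ 5.672 × 1.8106 ≈ 10.270 mg/L.

10.3 mg/L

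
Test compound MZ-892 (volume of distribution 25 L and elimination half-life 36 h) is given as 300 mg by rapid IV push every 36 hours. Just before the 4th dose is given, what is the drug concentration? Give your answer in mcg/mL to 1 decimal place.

10.5 mcg/mL

f = (1/2)^(τ/t½) = (1/2)^(36/36) ≈ 0.5000.
C₀ = D/Vd = 300/25 ≈ 12.000 mcg/mL.
Before the 4th dose, 3 doses have been given. Superposition: Cmin = C₀·(f + f² + … + f^3).
≈ 12.000 × (0.5000 + 0.2500 + 0.1250) ≈ 12.000 × 0.8750 ≈ 10.500 mcg/mL.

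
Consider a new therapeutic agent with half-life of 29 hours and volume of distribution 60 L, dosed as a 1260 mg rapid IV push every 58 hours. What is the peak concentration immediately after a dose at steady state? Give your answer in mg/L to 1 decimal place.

28.0 mg/L

The dosing interval is 2 half-lives, so f = 2^(−2) = 0.25.
Accumulation ratio R = 1/(1 − f) = 1/0.75 = 4/3.
Single-dose peak C₀ = D/Vd = 1260/60 = 21 mg/L.
Steady-state peak Cmax,ss = C₀·R = 21 × 4/3 ≈ 28.000 mg/L.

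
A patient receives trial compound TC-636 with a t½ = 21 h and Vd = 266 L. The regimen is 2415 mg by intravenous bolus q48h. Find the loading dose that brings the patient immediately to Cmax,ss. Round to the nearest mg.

3038 mg

f = (1/2)^(48/21) ≈ 0.205084; accumulation ratio R = 1/(1−f) ≈ 1.25799.
Loading dose to hit Cmax,ss on first dose: D_load = D_maint·R ≈ 2415 × 1.25799 ≈ 3038.05 mg.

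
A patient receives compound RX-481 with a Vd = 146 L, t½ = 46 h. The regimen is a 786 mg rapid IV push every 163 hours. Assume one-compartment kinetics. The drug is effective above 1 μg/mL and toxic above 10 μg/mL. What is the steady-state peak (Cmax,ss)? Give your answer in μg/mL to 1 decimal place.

τ/t½ = 163/46 ≈ 3.5435, so fraction remaining f = (1/2)^(163/46) ≈ 0.0858.
At steady state, accumulation factor R = 1/(1 − e^(−kτ)) ≈ 1.0939.
Each bolus raises the concentration by D/Vd = 786/146 ≈ 5.384 μg/mL.
Cmax,ss = C₀/(1 − f) ≈ 5.384/0.9142 ≈ 5.889 μg/mL.
Peak 5.9 μg/mL vs MTC 10 μg/mL: below toxic threshold.

5.9 μg/mL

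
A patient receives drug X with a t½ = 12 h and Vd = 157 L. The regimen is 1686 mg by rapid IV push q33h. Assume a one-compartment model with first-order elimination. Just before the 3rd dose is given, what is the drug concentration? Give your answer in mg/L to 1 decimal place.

f = (1/2)^(τ/t½) = (1/2)^(33/12) ≈ 0.1487.
C₀ = D/Vd = 1686/157 ≈ 10.739 mg/L.
Before the 3rd dose, 2 doses have been given. Superposition: Cmin = C₀·(f + f²).
≈ 10.739 × (0.1487 + 0.0221) ≈ 10.739 × 0.1708 ≈ 1.834 mg/L.

1.8 mg/L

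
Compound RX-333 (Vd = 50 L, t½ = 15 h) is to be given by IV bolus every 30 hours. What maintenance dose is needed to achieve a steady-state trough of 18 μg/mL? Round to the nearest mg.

2700 mg

τ/t½ = 30/15 ≈ 2, so f = (1/2)^(30/15) ≈ 0.250000.
Cmin,ss = (D/Vd)·f/(1−f), so D = Cmin,ss·Vd·(1−f)/f.
D = 18 × 50 × (1−f)/f ≈ 18 × 50 × 3.00000 ≈ 2700.00 mg.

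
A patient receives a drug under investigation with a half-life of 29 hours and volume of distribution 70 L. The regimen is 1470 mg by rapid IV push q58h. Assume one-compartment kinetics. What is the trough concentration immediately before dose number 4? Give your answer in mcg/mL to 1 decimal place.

f = (1/2)^(τ/t½) = (1/2)^(58/29) ≈ 0.2500.
C₀ = D/Vd = 1470/70 ≈ 21.000 mcg/mL.
Before the 4th dose, 3 doses have been given. Superposition: Cmin = C₀·(f + f² + … + f^3).
≈ 21.000 × (0.2500 + 0.0625 + 0.0156) ≈ 21.000 × 0.3281 ≈ 6.890 mcg/mL.

6.9 mcg/mL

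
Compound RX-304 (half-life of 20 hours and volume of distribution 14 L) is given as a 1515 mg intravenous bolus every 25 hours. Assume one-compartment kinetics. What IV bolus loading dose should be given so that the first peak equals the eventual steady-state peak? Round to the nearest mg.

2614 mg

f = (1/2)^(25/20) ≈ 0.420448; accumulation ratio R = 1/(1−f) ≈ 1.72547.
Loading dose to hit Cmax,ss on first dose: D_load = D_maint·R ≈ 1515 × 1.72547 ≈ 2614.09 mg.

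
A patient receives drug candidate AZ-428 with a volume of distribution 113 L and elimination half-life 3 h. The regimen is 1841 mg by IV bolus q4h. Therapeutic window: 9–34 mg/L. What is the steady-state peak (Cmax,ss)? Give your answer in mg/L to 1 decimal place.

k = ln2/t½ = ln2/3 ≈ 0.231049 h⁻¹; fraction remaining f = e^(−kτ) = e^(−0.231049×4) ≈ 0.3969.
At steady state, accumulation factor R = 1/(1 − e^(−kτ)) ≈ 1.6581.
Each bolus raises the concentration by D/Vd = 1841/113 ≈ 16.292 mg/L.
Steady-state peak Cmax,ss = C₀·R ≈ 16.292 × 1.6581 ≈ 27.014 mg/L.
Peak 27.0 mg/L vs MTC 34 mg/L: below toxic threshold.

27.0 mg/L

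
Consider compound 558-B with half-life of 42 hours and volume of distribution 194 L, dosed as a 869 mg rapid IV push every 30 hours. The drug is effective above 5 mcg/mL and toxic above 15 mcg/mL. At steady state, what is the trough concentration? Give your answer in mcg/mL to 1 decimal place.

7.0 mcg/mL

k = ln2/t½ = ln2/42 ≈ 0.016504 h⁻¹; fraction remaining f = e^(−kτ) = e^(−0.016504×30) ≈ 0.6095.
Accumulation ratio R = 1/(1 − f) ≈ 1/0.3905 ≈ 2.5608.
Each bolus raises the concentration by D/Vd = 869/194 ≈ 4.479 mcg/mL.
Steady-state peak Cmax,ss = C₀·R ≈ 4.479 × 2.5608 ≈ 11.470 mcg/mL.
Steady-state trough Cmin,ss = Cmax,ss·f ≈ 11.470 × 0.6095 ≈ 6.991 mcg/mL.
Trough 7.0 mcg/mL vs MEC 5 mcg/mL: adequate.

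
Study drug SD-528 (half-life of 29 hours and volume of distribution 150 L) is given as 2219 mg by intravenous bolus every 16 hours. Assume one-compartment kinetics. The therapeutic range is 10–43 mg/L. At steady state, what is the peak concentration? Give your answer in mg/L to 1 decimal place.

k = ln2/t½ = ln2/29 ≈ 0.023902 h⁻¹; fraction remaining f = e^(−kτ) = e^(−0.023902×16) ≈ 0.6822.
Accumulation ratio R = 1/(1 − f) ≈ 1/0.3178 ≈ 3.1466.
Single-dose peak C₀ = D/Vd = 2219/150 ≈ 14.793 mg/L.
Cmax,ss = C₀/(1 − f) ≈ 14.793/0.3178 ≈ 46.548 mg/L.
Peak 46.5 mg/L vs MTC 43 mg/L: exceeds toxic threshold.

46.5 mg/L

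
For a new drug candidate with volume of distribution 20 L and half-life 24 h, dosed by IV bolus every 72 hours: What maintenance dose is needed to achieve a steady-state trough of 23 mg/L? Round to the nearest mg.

3220 mg

τ/t½ = 72/24 ≈ 3, so f = (1/2)^(72/24) ≈ 0.125000.
Cmin,ss = (D/Vd)·f/(1−f), so D = Cmin,ss·Vd·(1−f)/f.
D = 23 × 20 × (1−f)/f ≈ 23 × 20 × 7.00000 ≈ 3220.00 mg.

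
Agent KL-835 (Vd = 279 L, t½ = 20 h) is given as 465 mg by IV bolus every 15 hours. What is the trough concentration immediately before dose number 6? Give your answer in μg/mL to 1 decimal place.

2.3 μg/mL

f = (1/2)^(τ/t½) = (1/2)^(15/20) ≈ 0.5946.
C₀ = D/Vd = 465/279 ≈ 1.667 μg/mL.
Before the 6th dose, 5 doses have been given. Superposition: Cmin = C₀·(f + f² + … + f^5).
≈ 1.667 × (0.5946 + 0.3535 + 0.2102 + 0.1250 + 0.0743) ≈ 1.667 × 1.3576 ≈ 2.263 μg/mL.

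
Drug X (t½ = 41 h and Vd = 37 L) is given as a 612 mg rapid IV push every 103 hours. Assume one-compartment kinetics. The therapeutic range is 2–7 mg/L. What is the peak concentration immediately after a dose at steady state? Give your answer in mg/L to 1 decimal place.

k = ln2/t½ = ln2/41 ≈ 0.016906 h⁻¹; fraction remaining f = e^(−kτ) = e^(−0.016906×103) ≈ 0.1753.
At steady state, accumulation factor R = 1/(1 − e^(−kτ)) ≈ 1.2126.
Each bolus raises the concentration by D/Vd = 612/37 ≈ 16.541 mg/L.
Cmax,ss = C₀/(1 − f) ≈ 16.541/0.8247 ≈ 20.057 mg/L.
Peak 20.1 mg/L vs MTC 7 mg/L: exceeds toxic threshold.

20.1 mg/L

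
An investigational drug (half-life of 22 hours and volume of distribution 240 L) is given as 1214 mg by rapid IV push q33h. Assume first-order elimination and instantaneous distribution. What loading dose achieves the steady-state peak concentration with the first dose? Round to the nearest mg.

1878 mg

f = (1/2)^(33/22) ≈ 0.353553; accumulation ratio R = 1/(1−f) ≈ 1.54692.
Loading dose to hit Cmax,ss on first dose: D_load = D_maint·R ≈ 1214 × 1.54692 ≈ 1877.96 mg.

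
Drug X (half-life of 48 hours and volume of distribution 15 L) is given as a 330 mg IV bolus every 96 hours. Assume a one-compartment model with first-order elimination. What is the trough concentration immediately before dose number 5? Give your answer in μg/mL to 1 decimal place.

f = (1/2)^(τ/t½) = (1/2)^(96/48) ≈ 0.2500.
C₀ = D/Vd = 330/15 ≈ 22.000 μg/mL.
Before the 5th dose, 4 doses have been given. Superposition: Cmin = C₀·(f + f² + … + f^4).
≈ 22.000 × (0.2500 + 0.0625 + 0.0156 + 0.0039) ≈ 22.000 × 0.3320 ≈ 7.304 μg/mL.

7.3 μg/mL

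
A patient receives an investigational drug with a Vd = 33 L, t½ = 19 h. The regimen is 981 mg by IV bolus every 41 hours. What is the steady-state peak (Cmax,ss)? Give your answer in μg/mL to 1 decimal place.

38.3 μg/mL

k = ln2/t½ = ln2/19 ≈ 0.036481 h⁻¹; fraction remaining f = e^(−kτ) = e^(−0.036481×41) ≈ 0.2241.
At steady state, accumulation factor R = 1/(1 − e^(−kτ)) ≈ 1.2888.
Single-dose peak C₀ = D/Vd = 981/33 ≈ 29.727 μg/mL.
Cmax,ss = C₀/(1 − f) ≈ 29.727/0.7759 ≈ 38.313 μg/mL.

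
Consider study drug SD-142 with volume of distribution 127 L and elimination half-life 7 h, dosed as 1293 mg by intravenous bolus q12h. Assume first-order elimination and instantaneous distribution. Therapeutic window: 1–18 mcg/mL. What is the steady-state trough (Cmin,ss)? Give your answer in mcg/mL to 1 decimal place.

4.5 mcg/mL

τ/t½ = 12/7 ≈ 1.7143, so fraction remaining f = (1/2)^(12/7) ≈ 0.3048.
At steady state, accumulation factor R = 1/(1 − e^(−kτ)) ≈ 1.4384.
Single-dose peak C₀ = D/Vd = 1293/127 ≈ 10.181 mcg/mL.
Cmax,ss = C₀/(1 − f) ≈ 10.181/0.6952 ≈ 14.645 mcg/mL.
One interval later, Cmin,ss = Cmax,ss·e^(−kτ) ≈ 14.645 × 0.3048 ≈ 4.464 mcg/mL.
Trough 4.5 mcg/mL vs MEC 1 mcg/mL: adequate.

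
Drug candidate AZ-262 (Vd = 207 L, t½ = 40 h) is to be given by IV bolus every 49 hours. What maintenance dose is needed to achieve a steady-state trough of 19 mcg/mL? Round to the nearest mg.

τ/t½ = 49/40 ≈ 1.225, so f = (1/2)^(49/40) ≈ 0.427798.
Cmin,ss = (D/Vd)·f/(1−f), so D = Cmin,ss·Vd·(1−f)/f.
D = 19 × 207 × (1−f)/f ≈ 19 × 207 × 1.33755 ≈ 5260.58 mg.

5261 mg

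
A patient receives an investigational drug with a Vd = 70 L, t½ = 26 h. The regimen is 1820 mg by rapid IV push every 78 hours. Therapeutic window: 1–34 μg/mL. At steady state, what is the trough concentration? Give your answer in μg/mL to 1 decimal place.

3.7 μg/mL

The dosing interval is 3 half-lives, so f = 2^(−3) = 0.125.
Accumulation ratio R = 1/(1 − f) = 1/0.875 = 8/7.
Single-dose peak C₀ = D/Vd = 1820/70 = 26 μg/mL.
Steady-state peak Cmax,ss = C₀·R = 26 × 8/7 ≈ 29.714 μg/mL.
Steady-state trough Cmin,ss = Cmax,ss·f ≈ 29.714 × 0.125 ≈ 3.714 μg/mL.
Trough 3.7 μg/mL vs MEC 1 μg/mL: adequate.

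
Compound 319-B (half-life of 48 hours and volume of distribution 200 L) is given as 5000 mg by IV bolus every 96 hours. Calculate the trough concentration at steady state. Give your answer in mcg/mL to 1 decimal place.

τ = 96 h = 2 half-lives, so f = (1/2)^2 = 0.25.
Accumulation ratio R = 1/(1 − f) = 1/0.75 = 4/3.
Single-dose peak C₀ = D/Vd = 5000/200 = 25 mcg/mL.
Steady-state peak Cmax,ss = C₀·R = 25 × 4/3 ≈ 33.333 mcg/mL.
Steady-state trough Cmin,ss = Cmax,ss·f ≈ 33.333 × 0.25 ≈ 8.333 mcg/mL.

8.3 mcg/mL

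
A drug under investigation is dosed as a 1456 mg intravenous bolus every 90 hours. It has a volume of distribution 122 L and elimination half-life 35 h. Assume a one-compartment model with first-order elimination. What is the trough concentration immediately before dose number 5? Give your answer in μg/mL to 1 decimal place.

2.4 μg/mL

f = (1/2)^(τ/t½) = (1/2)^(90/35) ≈ 0.1682.
C₀ = D/Vd = 1456/122 ≈ 11.934 μg/mL.
Before the 5th dose, 4 doses have been given. Superposition: Cmin = C₀·(f + f² + … + f^4).
≈ 11.934 × (0.1682 + 0.0283 + 0.0048 + 0.0008) ≈ 11.934 × 0.2021 ≈ 2.412 μg/mL.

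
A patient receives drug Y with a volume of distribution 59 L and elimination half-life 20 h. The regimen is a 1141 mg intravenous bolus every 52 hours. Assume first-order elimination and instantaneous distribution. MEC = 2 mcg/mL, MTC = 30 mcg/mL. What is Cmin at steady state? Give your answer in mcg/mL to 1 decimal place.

3.8 mcg/mL

k = ln2/t½ = ln2/20 ≈ 0.034657 h⁻¹; fraction remaining f = e^(−kτ) = e^(−0.034657×52) ≈ 0.1649.
Accumulation ratio R = 1/(1 − f) ≈ 1/0.8351 ≈ 1.1975.
Each bolus raises the concentration by D/Vd = 1141/59 ≈ 19.339 mcg/mL.
Steady-state peak Cmax,ss = C₀·R ≈ 19.339 × 1.1975 ≈ 23.158 mcg/mL.
Steady-state trough Cmin,ss = Cmax,ss·f ≈ 23.158 × 0.1649 ≈ 3.819 mcg/mL.
Trough 3.8 mcg/mL vs MEC 2 mcg/mL: adequate.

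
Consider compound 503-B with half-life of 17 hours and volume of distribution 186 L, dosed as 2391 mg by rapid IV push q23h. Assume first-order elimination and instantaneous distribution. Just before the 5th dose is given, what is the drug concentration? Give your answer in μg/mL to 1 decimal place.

f = (1/2)^(τ/t½) = (1/2)^(23/17) ≈ 0.3915.
C₀ = D/Vd = 2391/186 ≈ 12.855 μg/mL.
Before the 5th dose, 4 doses have been given. Superposition: Cmin = C₀·(f + f² + … + f^4).
≈ 12.855 × (0.3915 + 0.1533 + 0.0600 + 0.0235) ≈ 12.855 × 0.6283 ≈ 8.077 μg/mL.

8.1 μg/mL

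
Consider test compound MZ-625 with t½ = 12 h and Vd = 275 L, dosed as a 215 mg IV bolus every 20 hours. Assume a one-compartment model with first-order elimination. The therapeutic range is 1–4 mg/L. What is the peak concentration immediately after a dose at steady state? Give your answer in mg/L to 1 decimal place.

τ/t½ = 20/12 ≈ 1.6667, so fraction remaining f = (1/2)^(20/12) ≈ 0.3150.
Accumulation ratio R = 1/(1 − f) ≈ 1/0.6850 ≈ 1.4599.
Single-dose peak C₀ = D/Vd = 215/275 ≈ 0.782 mg/L.
Steady-state peak Cmax,ss = C₀·R ≈ 0.782 × 1.4599 ≈ 1.142 mg/L.
Peak 1.1 mg/L vs MTC 4 mg/L: below toxic threshold.

1.1 mg/L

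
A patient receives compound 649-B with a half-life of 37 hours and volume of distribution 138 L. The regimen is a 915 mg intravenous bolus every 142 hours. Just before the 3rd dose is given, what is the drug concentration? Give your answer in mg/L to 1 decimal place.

0.5 mg/L

f = (1/2)^(τ/t½) = (1/2)^(142/37) ≈ 0.0699.
C₀ = D/Vd = 915/138 ≈ 6.630 mg/L.
Before the 3rd dose, 2 doses have been given. Superposition: Cmin = C₀·(f + f²).
≈ 6.630 × (0.0699 + 0.0049) ≈ 6.630 × 0.0748 ≈ 0.496 mg/L.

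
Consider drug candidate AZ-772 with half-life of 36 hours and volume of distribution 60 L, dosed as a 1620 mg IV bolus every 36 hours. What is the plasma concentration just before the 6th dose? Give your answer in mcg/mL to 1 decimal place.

26.2 mcg/mL

f = (1/2)^(τ/t½) = (1/2)^(36/36) ≈ 0.5000.
C₀ = D/Vd = 1620/60 ≈ 27.000 mcg/mL.
Before the 6th dose, 5 doses have been given. Superposition: Cmin = C₀·(f + f² + … + f^5).
≈ 27.000 × (0.5000 + 0.2500 + 0.1250 + 0.0625 + 0.0313) ≈ 27.000 × 0.9688 ≈ 26.158 mcg/mL.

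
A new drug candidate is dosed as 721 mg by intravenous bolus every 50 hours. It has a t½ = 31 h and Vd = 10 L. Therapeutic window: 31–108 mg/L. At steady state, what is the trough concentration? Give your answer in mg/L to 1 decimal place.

35.0 mg/L

k = ln2/t½ = ln2/31 ≈ 0.022360 h⁻¹; fraction remaining f = e^(−kτ) = e^(−0.022360×50) ≈ 0.3269.
At steady state, accumulation factor R = 1/(1 − e^(−kτ)) ≈ 1.4857.
Each bolus raises the concentration by D/Vd = 721/10 ≈ 72.100 mg/L.
Cmax,ss = C₀/(1 − f) ≈ 72.100/0.6731 ≈ 107.116 mg/L.
One interval later, Cmin,ss = Cmax,ss·e^(−kτ) ≈ 107.116 × 0.3269 ≈ 35.016 mg/L.
Trough 35.0 mg/L vs MEC 31 mg/L: adequate.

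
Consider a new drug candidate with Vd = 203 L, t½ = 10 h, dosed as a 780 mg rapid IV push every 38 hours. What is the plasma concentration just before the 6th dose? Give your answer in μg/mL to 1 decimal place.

f = (1/2)^(τ/t½) = (1/2)^(38/10) ≈ 0.0718.
C₀ = D/Vd = 780/203 ≈ 3.842 μg/mL.
Before the 6th dose, 5 doses have been given. Superposition: Cmin = C₀·(f + f² + … + f^5).
≈ 3.842 × (0.0718 + 0.0052 + 0.0004 + 0.0000 + 0.0000) ≈ 3.842 × 0.0774 ≈ 0.297 μg/mL.

0.3 μg/mL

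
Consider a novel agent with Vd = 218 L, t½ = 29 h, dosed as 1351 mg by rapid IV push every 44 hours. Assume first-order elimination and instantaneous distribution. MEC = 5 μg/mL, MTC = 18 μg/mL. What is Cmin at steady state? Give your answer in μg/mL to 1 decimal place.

Over one 44-h interval, 44/29 ≈ 1.5172 half-lives elapse, leaving f ≈ 0.3494 of each dose.
Each bolus raises the concentration by D/Vd = 1351/218 ≈ 6.197 μg/mL.
Steady-state trough Cmin,ss = C₀·f/(1−f) ≈ 6.197 × 0.3494/0.6506 ≈ 3.328 μg/mL.
Trough 3.3 μg/mL vs MEC 5 μg/mL: subtherapeutic.

3.3 μg/mL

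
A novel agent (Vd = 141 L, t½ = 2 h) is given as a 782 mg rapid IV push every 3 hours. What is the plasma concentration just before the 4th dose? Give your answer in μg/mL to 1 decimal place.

2.9 μg/mL

f = (1/2)^(τ/t½) = (1/2)^(3/2) ≈ 0.3536.
C₀ = D/Vd = 782/141 ≈ 5.546 μg/mL.
Before the 4th dose, 3 doses have been given. Superposition: Cmin = C₀·(f + f² + … + f^3).
≈ 5.546 × (0.3536 + 0.1250 + 0.0442) ≈ 5.546 × 0.5228 ≈ 2.899 μg/mL.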